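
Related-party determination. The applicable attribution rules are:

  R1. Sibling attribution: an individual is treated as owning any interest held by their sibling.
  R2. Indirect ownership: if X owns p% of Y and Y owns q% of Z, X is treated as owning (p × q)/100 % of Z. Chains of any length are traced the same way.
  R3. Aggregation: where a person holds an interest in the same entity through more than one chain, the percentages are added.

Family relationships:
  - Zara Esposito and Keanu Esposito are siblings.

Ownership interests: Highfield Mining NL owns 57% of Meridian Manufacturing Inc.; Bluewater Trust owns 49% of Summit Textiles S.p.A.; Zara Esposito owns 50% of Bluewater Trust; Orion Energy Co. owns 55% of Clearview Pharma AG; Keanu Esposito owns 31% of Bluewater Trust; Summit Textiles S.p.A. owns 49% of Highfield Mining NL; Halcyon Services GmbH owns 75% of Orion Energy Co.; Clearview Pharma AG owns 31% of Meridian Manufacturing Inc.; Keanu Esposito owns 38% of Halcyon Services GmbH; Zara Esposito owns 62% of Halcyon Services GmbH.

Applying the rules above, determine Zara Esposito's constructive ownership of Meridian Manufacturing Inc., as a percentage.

23.872917%

By sibling attribution (R1), Zara Esposito is treated as also owning Keanu Esposito's interest in Halcyon Services GmbH, giving 62% + 38% = 100%.
By sibling attribution (R1), Zara Esposito is treated as also owning Keanu Esposito's interest in Bluewater Trust, giving 50% + 31% = 81%.
Chain via Halcyon Services GmbH → Orion Energy Co. → Clearview Pharma AG (R2): 100% × 75% × 55% × 31% = 12.7875% of Meridian Manufacturing Inc.
Chain via Bluewater Trust → Summit Textiles S.p.A. → Highfield Mining NL (R2): 81% × 49% × 49% × 57% = 11.085417% of Meridian Manufacturing Inc.
Aggregating (R3): 12.7875% + 11.085417% = 23.872917%.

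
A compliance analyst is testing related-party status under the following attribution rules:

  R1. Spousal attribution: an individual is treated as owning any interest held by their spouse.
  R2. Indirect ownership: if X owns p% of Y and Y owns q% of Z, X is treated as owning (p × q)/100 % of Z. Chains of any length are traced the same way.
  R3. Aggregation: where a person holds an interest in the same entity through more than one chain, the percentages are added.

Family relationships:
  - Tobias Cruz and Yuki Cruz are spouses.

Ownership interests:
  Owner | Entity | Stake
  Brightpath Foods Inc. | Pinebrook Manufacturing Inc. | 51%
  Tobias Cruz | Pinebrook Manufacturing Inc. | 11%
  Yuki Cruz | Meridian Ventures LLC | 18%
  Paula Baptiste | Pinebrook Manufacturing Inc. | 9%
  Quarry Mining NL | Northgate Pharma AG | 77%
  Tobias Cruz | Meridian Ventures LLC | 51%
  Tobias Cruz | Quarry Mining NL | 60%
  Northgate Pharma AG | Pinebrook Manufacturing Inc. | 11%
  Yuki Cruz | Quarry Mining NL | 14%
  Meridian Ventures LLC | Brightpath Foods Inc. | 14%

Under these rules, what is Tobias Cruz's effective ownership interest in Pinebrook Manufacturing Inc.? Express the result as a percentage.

By spousal attribution (R1), Tobias Cruz is treated as also owning Yuki Cruz's interest in Quarry Mining NL, giving 60% + 14% = 74%.
By spousal attribution (R1), Tobias Cruz is treated as also owning Yuki Cruz's interest in Meridian Ventures LLC, giving 51% + 18% = 69%.
Chain via Quarry Mining NL → Northgate Pharma AG (R2): 74% × 77% × 11% = 6.2678% of Pinebrook Manufacturing Inc.
Chain via Meridian Ventures LLC → Brightpath Foods Inc. (R2): 69% × 14% × 51% = 4.9266% of Pinebrook Manufacturing Inc.
Direct interest in Pinebrook Manufacturing Inc: 11%.
Aggregating (R3): 6.2678% + 4.9266% + 11% = 22.1944%.

22.1944%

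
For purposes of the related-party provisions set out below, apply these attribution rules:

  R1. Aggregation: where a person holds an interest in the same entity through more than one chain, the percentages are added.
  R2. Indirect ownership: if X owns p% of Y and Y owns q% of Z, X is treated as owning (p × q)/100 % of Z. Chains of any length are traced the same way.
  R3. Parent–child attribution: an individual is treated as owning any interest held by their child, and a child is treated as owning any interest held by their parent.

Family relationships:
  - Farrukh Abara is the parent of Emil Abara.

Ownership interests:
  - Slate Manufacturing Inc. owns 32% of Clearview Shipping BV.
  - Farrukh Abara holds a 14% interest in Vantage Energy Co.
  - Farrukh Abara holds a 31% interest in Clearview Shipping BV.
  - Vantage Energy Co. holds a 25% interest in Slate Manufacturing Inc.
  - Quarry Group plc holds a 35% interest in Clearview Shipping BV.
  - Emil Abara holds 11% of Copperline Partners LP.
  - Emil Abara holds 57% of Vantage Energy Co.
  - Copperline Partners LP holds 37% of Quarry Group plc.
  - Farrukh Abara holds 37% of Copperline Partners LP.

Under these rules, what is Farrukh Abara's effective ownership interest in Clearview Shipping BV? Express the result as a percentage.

By parent–child attribution (R3), Farrukh Abara is treated as also owning Emil Abara's interest in Copperline Partners LP, giving 37% + 11% = 48%.
By parent–child attribution (R3), Farrukh Abara is treated as also owning Emil Abara's interest in Vantage Energy Co, giving 14% + 57% = 71%.
Chain via Copperline Partners LP → Quarry Group plc (R2): 48% × 37% × 35% = 6.216% of Clearview Shipping BV.
Chain via Vantage Energy Co. → Slate Manufacturing Inc. (R2): 71% × 25% × 32% = 5.68% of Clearview Shipping BV.
Direct interest in Clearview Shipping BV: 31%.
Aggregating (R1): 6.216% + 5.68% + 31% = 42.896%.

42.896%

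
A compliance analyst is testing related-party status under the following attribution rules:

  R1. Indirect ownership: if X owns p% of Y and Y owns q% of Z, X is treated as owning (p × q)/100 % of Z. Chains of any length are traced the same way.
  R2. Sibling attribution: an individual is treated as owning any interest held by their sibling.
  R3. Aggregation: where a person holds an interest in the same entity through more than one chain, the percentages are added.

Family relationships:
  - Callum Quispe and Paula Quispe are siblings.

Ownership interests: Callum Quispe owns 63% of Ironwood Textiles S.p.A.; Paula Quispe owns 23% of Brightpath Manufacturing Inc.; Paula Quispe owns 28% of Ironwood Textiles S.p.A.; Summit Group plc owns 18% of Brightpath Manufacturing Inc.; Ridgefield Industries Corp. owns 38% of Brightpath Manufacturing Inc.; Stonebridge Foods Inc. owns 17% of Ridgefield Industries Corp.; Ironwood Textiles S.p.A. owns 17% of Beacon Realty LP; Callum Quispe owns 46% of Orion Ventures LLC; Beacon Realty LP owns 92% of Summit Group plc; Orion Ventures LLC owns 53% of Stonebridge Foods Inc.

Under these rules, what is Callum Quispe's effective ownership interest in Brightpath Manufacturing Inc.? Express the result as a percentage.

27.13678%

By sibling attribution (R2), Callum Quispe is treated as also owning Paula Quispe's interest in Ironwood Textiles S.p.A, giving 63% + 28% = 91%.
By sibling attribution (R2), Callum Quispe is treated as owning Paula Quispe's 23% interest in Brightpath Manufacturing Inc.
Chain via Orion Ventures LLC → Stonebridge Foods Inc. → Ridgefield Industries Corp. (R1): 46% × 53% × 17% × 38% = 1.574948% of Brightpath Manufacturing Inc.
Chain via Ironwood Textiles S.p.A. → Beacon Realty LP → Summit Group plc (R1): 91% × 17% × 92% × 18% = 2.561832% of Brightpath Manufacturing Inc.
Direct interest in Brightpath Manufacturing Inc: 23%.
Aggregating (R3): 1.574948% + 2.561832% + 23% = 27.13678%.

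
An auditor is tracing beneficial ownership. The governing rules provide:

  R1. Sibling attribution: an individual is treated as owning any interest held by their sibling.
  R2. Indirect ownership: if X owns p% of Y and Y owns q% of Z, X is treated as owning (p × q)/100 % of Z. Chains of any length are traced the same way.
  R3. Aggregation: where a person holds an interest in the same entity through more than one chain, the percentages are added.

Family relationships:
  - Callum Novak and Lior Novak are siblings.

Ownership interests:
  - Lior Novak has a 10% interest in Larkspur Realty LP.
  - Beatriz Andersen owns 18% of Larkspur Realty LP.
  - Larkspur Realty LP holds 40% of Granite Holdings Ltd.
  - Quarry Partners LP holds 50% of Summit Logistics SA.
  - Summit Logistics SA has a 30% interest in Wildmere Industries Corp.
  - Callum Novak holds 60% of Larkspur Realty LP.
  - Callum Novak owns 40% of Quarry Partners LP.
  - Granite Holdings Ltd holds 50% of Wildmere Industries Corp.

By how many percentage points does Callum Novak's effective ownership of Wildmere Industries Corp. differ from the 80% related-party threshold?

60

By sibling attribution (R1), Callum Novak is treated as also owning Lior Novak's interest in Larkspur Realty LP, giving 60% + 10% = 70%.
Chain via Quarry Partners LP → Summit Logistics SA (R2): 40% × 50% × 30% = 6% of Wildmere Industries Corp.
Chain via Larkspur Realty LP → Granite Holdings Ltd (R2): 70% × 40% × 50% = 14% of Wildmere Industries Corp.
Aggregating (R3): 6% + 14% = 20%.
20% falls short of the 80% threshold by 60 percentage points.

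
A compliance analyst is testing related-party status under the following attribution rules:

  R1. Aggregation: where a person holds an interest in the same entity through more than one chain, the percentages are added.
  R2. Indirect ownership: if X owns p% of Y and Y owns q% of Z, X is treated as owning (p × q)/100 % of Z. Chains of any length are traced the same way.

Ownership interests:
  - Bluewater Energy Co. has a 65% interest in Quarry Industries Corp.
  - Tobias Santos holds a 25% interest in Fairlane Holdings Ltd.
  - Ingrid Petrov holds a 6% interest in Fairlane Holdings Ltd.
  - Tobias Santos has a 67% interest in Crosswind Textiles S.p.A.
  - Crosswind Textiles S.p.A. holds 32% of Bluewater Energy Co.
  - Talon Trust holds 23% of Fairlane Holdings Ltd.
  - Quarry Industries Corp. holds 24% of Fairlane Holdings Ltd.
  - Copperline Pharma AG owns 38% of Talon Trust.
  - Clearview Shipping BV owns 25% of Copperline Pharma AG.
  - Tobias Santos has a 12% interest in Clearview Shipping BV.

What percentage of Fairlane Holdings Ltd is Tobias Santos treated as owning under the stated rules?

28.60684%

Chain via Clearview Shipping BV → Copperline Pharma AG → Talon Trust (R2): 12% × 25% × 38% × 23% = 0.2622% of Fairlane Holdings Ltd.
Chain via Crosswind Textiles S.p.A. → Bluewater Energy Co. → Quarry Industries Corp. (R2): 67% × 32% × 65% × 24% = 3.34464% of Fairlane Holdings Ltd.
Direct interest in Fairlane Holdings Ltd: 25%.
Aggregating (R1): 0.2622% + 3.34464% + 25% = 28.60684%.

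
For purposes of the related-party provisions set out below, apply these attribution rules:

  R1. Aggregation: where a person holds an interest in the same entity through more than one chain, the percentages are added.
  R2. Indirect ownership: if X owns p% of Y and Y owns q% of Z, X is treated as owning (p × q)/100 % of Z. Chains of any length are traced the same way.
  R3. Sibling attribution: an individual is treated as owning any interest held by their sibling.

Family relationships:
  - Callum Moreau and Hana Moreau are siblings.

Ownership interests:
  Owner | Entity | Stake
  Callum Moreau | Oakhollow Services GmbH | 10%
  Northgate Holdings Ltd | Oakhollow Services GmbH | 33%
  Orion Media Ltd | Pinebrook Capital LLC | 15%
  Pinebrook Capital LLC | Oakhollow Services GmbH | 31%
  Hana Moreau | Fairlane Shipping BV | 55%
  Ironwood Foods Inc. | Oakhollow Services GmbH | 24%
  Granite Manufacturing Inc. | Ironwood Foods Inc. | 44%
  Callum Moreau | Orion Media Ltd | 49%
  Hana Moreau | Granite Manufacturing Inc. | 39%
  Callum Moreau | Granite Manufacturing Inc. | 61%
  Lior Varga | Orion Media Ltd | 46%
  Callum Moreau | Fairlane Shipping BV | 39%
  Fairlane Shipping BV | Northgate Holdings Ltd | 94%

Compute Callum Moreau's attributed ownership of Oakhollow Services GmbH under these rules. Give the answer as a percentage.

51.9973%

By sibling attribution (R3), Callum Moreau is treated as also owning Hana Moreau's interest in Granite Manufacturing Inc, giving 61% + 39% = 100%.
By sibling attribution (R3), Callum Moreau is treated as also owning Hana Moreau's interest in Fairlane Shipping BV, giving 39% + 55% = 94%.
Chain via Granite Manufacturing Inc. → Ironwood Foods Inc. (R2): 100% × 44% × 24% = 10.56% of Oakhollow Services GmbH.
Chain via Fairlane Shipping BV → Northgate Holdings Ltd (R2): 94% × 94% × 33% = 29.1588% of Oakhollow Services GmbH.
Chain via Orion Media Ltd → Pinebrook Capital LLC (R2): 49% × 15% × 31% = 2.2785% of Oakhollow Services GmbH.
Direct interest in Oakhollow Services GmbH: 10%.
Aggregating (R1): 10.56% + 29.1588% + 2.2785% + 10% = 51.9973%.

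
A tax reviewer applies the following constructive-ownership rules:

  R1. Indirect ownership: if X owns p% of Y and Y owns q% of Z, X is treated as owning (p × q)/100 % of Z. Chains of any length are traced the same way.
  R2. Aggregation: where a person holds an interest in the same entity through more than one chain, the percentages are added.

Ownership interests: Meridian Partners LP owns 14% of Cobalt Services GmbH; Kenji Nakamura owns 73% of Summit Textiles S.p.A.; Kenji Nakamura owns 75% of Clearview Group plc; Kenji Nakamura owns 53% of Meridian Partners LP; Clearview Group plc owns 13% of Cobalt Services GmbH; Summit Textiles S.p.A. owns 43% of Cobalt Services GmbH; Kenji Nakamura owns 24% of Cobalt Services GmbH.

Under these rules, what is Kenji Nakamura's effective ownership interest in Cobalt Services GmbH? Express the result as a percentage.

72.56%

Chain via Summit Textiles S.p.A. (R1): 73% × 43% = 31.39% of Cobalt Services GmbH.
Chain via Meridian Partners LP (R1): 53% × 14% = 7.42% of Cobalt Services GmbH.
Chain via Clearview Group plc (R1): 75% × 13% = 9.75% of Cobalt Services GmbH.
Direct interest in Cobalt Services GmbH: 24%.
Aggregating (R2): 31.39% + 7.42% + 9.75% + 24% = 72.56%.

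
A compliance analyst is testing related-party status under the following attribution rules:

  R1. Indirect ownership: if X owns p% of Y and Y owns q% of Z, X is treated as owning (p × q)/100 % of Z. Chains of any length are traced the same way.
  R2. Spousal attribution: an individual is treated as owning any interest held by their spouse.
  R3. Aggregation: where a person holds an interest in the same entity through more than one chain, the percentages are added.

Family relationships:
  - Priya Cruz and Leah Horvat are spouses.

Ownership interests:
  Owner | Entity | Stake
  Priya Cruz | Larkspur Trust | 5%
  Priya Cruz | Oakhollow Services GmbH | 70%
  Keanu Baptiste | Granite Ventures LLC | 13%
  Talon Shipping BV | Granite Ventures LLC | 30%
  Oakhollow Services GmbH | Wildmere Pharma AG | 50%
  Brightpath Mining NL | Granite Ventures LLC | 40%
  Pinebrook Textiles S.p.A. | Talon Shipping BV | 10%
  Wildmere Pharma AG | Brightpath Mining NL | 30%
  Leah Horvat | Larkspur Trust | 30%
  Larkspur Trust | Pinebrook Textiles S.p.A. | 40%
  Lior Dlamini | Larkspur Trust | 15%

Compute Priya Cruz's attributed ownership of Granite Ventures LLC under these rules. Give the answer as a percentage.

4.62%

By spousal attribution (R2), Priya Cruz is treated as also owning Leah Horvat's interest in Larkspur Trust, giving 5% + 30% = 35%.
Chain via Oakhollow Services GmbH → Wildmere Pharma AG → Brightpath Mining NL (R1): 70% × 50% × 30% × 40% = 4.2% of Granite Ventures LLC.
Chain via Larkspur Trust → Pinebrook Textiles S.p.A. → Talon Shipping BV (R1): 35% × 40% × 10% × 30% = 0.42% of Granite Ventures LLC.
Aggregating (R3): 4.2% + 0.42% = 4.62%.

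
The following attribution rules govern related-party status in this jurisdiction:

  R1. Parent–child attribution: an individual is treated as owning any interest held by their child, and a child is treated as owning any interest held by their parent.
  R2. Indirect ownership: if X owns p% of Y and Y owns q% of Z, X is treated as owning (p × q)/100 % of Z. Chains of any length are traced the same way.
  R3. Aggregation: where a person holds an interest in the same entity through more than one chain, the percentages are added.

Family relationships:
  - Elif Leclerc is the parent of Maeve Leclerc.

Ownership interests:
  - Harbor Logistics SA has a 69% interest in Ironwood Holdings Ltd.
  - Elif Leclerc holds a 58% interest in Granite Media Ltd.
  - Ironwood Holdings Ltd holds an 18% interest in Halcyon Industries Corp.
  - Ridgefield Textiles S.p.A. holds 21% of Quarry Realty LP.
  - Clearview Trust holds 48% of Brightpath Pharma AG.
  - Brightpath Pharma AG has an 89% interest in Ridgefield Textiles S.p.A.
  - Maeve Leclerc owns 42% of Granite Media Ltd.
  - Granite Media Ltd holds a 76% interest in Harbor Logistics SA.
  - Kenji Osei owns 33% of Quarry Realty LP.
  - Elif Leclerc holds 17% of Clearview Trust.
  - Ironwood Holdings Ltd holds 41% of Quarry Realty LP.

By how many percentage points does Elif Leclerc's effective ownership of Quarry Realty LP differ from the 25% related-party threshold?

By parent–child attribution (R1), Elif Leclerc is treated as also owning Maeve Leclerc's interest in Granite Media Ltd, giving 58% + 42% = 100%.
Chain via Clearview Trust → Brightpath Pharma AG → Ridgefield Textiles S.p.A. (R2): 17% × 48% × 89% × 21% = 1.525104% of Quarry Realty LP.
Chain via Granite Media Ltd → Harbor Logistics SA → Ironwood Holdings Ltd (R2): 100% × 76% × 69% × 41% = 21.5004% of Quarry Realty LP.
Aggregating (R3): 1.525104% + 21.5004% = 23.025504%.
23.025504% falls short of the 25% threshold by 1.974496 percentage points.

1.974496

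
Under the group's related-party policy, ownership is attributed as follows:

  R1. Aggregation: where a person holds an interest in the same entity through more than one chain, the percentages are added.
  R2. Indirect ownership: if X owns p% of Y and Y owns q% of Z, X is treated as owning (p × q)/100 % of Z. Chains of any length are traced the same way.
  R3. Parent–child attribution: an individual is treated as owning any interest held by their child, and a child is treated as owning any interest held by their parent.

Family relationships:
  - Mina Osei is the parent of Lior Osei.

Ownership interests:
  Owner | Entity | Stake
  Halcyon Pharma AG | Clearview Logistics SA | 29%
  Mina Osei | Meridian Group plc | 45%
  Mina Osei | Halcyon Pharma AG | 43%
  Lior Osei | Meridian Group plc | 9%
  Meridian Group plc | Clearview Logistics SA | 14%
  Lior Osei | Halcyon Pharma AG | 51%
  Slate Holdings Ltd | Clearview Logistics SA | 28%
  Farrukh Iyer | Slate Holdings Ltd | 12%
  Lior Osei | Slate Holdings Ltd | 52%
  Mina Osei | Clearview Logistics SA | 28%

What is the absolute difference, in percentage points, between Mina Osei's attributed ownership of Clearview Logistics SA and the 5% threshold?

72.38

By parent–child attribution (R3), Mina Osei is treated as also owning Lior Osei's interest in Meridian Group plc, giving 45% + 9% = 54%.
By parent–child attribution (R3), Mina Osei is treated as also owning Lior Osei's interest in Halcyon Pharma AG, giving 43% + 51% = 94%.
By parent–child attribution (R3), Mina Osei is treated as owning Lior Osei's 52% interest in Slate Holdings Ltd.
Chain via Meridian Group plc (R2): 54% × 14% = 7.56% of Clearview Logistics SA.
Chain via Halcyon Pharma AG (R2): 94% × 29% = 27.26% of Clearview Logistics SA.
Direct interest in Clearview Logistics SA: 28%.
Chain via Slate Holdings Ltd (R2): 52% × 28% = 14.56% of Clearview Logistics SA.
Aggregating (R1): 7.56% + 27.26% + 28% + 14.56% = 77.38%.
77.38% exceeds the 5% threshold by 72.38 percentage points.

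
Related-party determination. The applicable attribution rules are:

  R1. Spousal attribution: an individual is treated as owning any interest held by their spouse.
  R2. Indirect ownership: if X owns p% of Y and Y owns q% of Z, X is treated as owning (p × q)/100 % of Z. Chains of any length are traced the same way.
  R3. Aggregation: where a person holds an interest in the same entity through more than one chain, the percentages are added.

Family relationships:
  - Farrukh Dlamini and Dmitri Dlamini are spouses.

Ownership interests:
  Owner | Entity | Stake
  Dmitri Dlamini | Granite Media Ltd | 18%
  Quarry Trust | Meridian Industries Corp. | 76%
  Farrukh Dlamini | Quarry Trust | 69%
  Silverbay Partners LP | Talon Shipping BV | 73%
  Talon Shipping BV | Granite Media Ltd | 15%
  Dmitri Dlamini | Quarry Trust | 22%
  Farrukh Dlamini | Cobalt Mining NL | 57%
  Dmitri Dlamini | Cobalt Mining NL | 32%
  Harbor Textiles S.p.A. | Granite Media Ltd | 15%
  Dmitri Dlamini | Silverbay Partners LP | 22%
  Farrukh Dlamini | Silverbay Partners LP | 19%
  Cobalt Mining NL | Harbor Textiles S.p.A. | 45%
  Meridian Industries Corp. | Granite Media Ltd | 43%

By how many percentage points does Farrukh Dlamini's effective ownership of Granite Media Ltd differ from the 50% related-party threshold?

8.2358

By spousal attribution (R1), Farrukh Dlamini is treated as also owning Dmitri Dlamini's interest in Quarry Trust, giving 69% + 22% = 91%.
By spousal attribution (R1), Farrukh Dlamini is treated as also owning Dmitri Dlamini's interest in Silverbay Partners LP, giving 19% + 22% = 41%.
By spousal attribution (R1), Farrukh Dlamini is treated as also owning Dmitri Dlamini's interest in Cobalt Mining NL, giving 57% + 32% = 89%.
By spousal attribution (R1), Farrukh Dlamini is treated as owning Dmitri Dlamini's 18% interest in Granite Media Ltd.
Chain via Quarry Trust → Meridian Industries Corp. (R2): 91% × 76% × 43% = 29.7388% of Granite Media Ltd.
Chain via Silverbay Partners LP → Talon Shipping BV (R2): 41% × 73% × 15% = 4.4895% of Granite Media Ltd.
Chain via Cobalt Mining NL → Harbor Textiles S.p.A. (R2): 89% × 45% × 15% = 6.0075% of Granite Media Ltd.
Direct interest in Granite Media Ltd: 18%.
Aggregating (R3): 29.7388% + 4.4895% + 6.0075% + 18% = 58.2358%.
58.2358% exceeds the 50% threshold by 8.2358 percentage points.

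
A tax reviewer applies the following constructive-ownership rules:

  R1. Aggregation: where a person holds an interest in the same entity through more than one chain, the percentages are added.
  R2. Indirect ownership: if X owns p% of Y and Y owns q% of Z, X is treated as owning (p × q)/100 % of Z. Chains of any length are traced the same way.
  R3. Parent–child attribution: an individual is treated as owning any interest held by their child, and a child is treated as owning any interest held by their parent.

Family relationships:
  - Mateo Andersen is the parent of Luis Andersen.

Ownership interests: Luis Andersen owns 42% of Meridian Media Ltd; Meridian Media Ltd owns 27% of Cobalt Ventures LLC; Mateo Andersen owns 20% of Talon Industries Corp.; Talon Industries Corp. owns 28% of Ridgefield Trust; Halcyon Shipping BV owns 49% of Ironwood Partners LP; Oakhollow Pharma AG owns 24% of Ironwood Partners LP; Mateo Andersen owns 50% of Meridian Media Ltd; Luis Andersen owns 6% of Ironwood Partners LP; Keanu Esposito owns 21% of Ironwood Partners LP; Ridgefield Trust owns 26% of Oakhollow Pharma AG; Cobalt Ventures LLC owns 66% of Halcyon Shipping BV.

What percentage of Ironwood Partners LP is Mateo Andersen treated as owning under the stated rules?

By parent–child attribution (R3), Mateo Andersen is treated as also owning Luis Andersen's interest in Meridian Media Ltd, giving 50% + 42% = 92%.
By parent–child attribution (R3), Mateo Andersen is treated as owning Luis Andersen's 6% interest in Ironwood Partners LP.
Chain via Talon Industries Corp. → Ridgefield Trust → Oakhollow Pharma AG (R2): 20% × 28% × 26% × 24% = 0.34944% of Ironwood Partners LP.
Chain via Meridian Media Ltd → Cobalt Ventures LLC → Halcyon Shipping BV (R2): 92% × 27% × 66% × 49% = 8.033256% of Ironwood Partners LP.
Direct interest in Ironwood Partners LP: 6%.
Aggregating (R1): 0.34944% + 8.033256% + 6% = 14.382696%.

14.382696%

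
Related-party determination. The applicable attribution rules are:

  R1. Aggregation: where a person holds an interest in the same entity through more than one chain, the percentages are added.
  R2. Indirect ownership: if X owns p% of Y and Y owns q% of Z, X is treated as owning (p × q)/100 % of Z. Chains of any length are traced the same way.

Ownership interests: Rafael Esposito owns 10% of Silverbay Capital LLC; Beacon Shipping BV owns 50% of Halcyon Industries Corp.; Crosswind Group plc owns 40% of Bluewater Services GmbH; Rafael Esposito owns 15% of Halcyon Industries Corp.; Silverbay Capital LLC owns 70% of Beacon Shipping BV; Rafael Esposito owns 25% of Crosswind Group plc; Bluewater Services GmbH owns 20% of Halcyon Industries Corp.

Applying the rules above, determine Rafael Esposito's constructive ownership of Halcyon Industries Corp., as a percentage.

Chain via Silverbay Capital LLC → Beacon Shipping BV (R2): 10% × 70% × 50% = 3.5% of Halcyon Industries Corp.
Chain via Crosswind Group plc → Bluewater Services GmbH (R2): 25% × 40% × 20% = 2% of Halcyon Industries Corp.
Direct interest in Halcyon Industries Corp: 15%.
Aggregating (R1): 3.5% + 2% + 15% = 20.5%.

20.5%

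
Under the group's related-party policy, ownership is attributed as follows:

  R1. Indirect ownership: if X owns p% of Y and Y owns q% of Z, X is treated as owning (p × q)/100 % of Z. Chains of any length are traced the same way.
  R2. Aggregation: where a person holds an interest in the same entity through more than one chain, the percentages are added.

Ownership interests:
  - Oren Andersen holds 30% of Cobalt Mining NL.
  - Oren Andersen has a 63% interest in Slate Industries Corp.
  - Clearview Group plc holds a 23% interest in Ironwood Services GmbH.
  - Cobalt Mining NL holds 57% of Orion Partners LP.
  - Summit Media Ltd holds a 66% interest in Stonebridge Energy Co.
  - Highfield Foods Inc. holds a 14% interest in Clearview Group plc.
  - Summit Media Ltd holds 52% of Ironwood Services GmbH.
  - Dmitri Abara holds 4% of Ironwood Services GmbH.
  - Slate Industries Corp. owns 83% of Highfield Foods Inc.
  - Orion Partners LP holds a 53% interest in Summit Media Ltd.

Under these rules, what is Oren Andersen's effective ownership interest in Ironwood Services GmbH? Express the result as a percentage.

6.396498%

Chain via Cobalt Mining NL → Orion Partners LP → Summit Media Ltd (R1): 30% × 57% × 53% × 52% = 4.71276% of Ironwood Services GmbH.
Chain via Slate Industries Corp. → Highfield Foods Inc. → Clearview Group plc (R1): 63% × 83% × 14% × 23% = 1.683738% of Ironwood Services GmbH.
Aggregating (R2): 4.71276% + 1.683738% = 6.396498%.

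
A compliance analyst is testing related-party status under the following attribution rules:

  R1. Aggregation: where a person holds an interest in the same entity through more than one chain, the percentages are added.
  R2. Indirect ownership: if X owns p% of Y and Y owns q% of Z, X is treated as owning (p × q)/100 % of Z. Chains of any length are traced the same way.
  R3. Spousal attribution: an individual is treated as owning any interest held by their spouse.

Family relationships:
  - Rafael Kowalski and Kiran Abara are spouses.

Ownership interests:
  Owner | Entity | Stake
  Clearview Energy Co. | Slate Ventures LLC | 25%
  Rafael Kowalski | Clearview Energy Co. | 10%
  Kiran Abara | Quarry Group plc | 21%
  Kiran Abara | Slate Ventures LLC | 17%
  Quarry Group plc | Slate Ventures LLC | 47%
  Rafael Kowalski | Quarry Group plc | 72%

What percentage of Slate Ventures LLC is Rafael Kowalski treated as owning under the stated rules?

63.21%

By spousal attribution (R3), Rafael Kowalski is treated as also owning Kiran Abara's interest in Quarry Group plc, giving 72% + 21% = 93%.
By spousal attribution (R3), Rafael Kowalski is treated as owning Kiran Abara's 17% interest in Slate Ventures LLC.
Chain via Quarry Group plc (R2): 93% × 47% = 43.71% of Slate Ventures LLC.
Chain via Clearview Energy Co. (R2): 10% × 25% = 2.5% of Slate Ventures LLC.
Direct interest in Slate Ventures LLC: 17%.
Aggregating (R1): 43.71% + 2.5% + 17% = 63.21%.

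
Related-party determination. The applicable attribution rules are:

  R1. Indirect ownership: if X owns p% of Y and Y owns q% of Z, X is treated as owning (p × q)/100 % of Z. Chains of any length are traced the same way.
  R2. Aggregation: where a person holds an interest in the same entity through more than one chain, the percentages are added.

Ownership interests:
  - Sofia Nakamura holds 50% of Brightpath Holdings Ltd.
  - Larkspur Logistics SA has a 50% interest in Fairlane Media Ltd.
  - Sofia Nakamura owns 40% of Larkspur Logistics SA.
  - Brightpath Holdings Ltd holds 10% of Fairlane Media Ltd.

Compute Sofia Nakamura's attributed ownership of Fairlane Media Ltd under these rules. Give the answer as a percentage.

Chain via Larkspur Logistics SA (R1): 40% × 50% = 20% of Fairlane Media Ltd.
Chain via Brightpath Holdings Ltd (R1): 50% × 10% = 5% of Fairlane Media Ltd.
Aggregating (R2): 20% + 5% = 25%.

25%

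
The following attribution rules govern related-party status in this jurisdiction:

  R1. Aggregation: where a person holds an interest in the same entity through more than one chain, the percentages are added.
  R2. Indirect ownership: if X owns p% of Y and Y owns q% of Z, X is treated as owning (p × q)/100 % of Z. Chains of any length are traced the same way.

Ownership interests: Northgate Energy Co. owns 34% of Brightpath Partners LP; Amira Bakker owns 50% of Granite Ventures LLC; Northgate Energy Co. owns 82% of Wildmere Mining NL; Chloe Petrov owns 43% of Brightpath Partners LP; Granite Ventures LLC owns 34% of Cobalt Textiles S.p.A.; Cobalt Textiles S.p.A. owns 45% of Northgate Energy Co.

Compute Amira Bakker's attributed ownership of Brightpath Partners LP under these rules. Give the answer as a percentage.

2.601%

Chain via Granite Ventures LLC → Cobalt Textiles S.p.A. → Northgate Energy Co. (R2): 50% × 34% × 45% × 34% = 2.601% of Brightpath Partners LP.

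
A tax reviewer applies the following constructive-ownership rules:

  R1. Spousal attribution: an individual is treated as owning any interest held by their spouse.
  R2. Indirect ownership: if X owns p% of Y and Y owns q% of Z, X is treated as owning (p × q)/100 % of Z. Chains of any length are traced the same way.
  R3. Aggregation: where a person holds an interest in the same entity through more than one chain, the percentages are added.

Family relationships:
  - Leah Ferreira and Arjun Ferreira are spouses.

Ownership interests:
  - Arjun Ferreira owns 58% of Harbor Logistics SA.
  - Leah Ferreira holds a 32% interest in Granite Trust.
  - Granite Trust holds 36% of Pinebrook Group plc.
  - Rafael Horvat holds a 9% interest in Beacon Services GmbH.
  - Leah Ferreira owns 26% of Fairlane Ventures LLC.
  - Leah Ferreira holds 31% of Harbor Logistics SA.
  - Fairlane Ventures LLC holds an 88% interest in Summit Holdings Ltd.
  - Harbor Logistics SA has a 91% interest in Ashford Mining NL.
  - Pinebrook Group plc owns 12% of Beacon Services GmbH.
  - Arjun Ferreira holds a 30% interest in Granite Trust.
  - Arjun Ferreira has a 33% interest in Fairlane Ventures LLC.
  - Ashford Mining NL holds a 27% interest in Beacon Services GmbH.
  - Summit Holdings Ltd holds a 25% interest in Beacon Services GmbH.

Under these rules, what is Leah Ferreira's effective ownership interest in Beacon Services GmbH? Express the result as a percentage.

37.5257%

By spousal attribution (R1), Leah Ferreira is treated as also owning Arjun Ferreira's interest in Fairlane Ventures LLC, giving 26% + 33% = 59%.
By spousal attribution (R1), Leah Ferreira is treated as also owning Arjun Ferreira's interest in Granite Trust, giving 32% + 30% = 62%.
By spousal attribution (R1), Leah Ferreira is treated as also owning Arjun Ferreira's interest in Harbor Logistics SA, giving 31% + 58% = 89%.
Chain via Fairlane Ventures LLC → Summit Holdings Ltd (R2): 59% × 88% × 25% = 12.98% of Beacon Services GmbH.
Chain via Granite Trust → Pinebrook Group plc (R2): 62% × 36% × 12% = 2.6784% of Beacon Services GmbH.
Chain via Harbor Logistics SA → Ashford Mining NL (R2): 89% × 91% × 27% = 21.8673% of Beacon Services GmbH.
Aggregating (R3): 12.98% + 2.6784% + 21.8673% = 37.5257%.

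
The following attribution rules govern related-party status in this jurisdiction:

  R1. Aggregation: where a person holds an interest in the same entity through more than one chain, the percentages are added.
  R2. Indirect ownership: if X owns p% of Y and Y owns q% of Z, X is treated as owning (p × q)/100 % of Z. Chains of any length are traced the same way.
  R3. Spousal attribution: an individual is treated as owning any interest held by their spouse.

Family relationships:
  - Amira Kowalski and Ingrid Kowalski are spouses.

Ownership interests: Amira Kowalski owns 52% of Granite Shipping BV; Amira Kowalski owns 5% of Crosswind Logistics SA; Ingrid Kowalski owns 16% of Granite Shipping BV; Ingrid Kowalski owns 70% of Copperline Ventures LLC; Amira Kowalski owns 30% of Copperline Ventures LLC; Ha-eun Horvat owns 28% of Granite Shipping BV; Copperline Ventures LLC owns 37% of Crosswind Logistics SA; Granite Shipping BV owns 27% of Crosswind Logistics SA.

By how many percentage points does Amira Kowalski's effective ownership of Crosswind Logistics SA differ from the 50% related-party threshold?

10.36

By spousal attribution (R3), Amira Kowalski is treated as also owning Ingrid Kowalski's interest in Granite Shipping BV, giving 52% + 16% = 68%.
By spousal attribution (R3), Amira Kowalski is treated as also owning Ingrid Kowalski's interest in Copperline Ventures LLC, giving 30% + 70% = 100%.
Chain via Granite Shipping BV (R2): 68% × 27% = 18.36% of Crosswind Logistics SA.
Chain via Copperline Ventures LLC (R2): 100% × 37% = 37% of Crosswind Logistics SA.
Direct interest in Crosswind Logistics SA: 5%.
Aggregating (R1): 18.36% + 37% + 5% = 60.36%.
60.36% exceeds the 50% threshold by 10.36 percentage points.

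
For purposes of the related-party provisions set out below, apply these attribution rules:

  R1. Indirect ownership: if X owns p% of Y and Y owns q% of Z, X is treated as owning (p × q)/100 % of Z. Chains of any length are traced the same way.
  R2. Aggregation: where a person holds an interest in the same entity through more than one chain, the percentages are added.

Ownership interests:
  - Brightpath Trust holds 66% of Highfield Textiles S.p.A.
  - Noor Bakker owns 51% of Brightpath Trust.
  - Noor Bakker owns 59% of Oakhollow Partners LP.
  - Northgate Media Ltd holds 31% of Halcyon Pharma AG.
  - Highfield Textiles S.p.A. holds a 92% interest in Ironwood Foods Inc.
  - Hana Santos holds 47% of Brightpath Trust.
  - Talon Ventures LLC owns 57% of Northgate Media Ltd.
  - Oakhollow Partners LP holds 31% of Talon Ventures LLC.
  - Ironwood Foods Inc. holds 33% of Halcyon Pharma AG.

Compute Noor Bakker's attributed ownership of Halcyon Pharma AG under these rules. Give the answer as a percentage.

Chain via Oakhollow Partners LP → Talon Ventures LLC → Northgate Media Ltd (R1): 59% × 31% × 57% × 31% = 3.231843% of Halcyon Pharma AG.
Chain via Brightpath Trust → Highfield Textiles S.p.A. → Ironwood Foods Inc. (R1): 51% × 66% × 92% × 33% = 10.219176% of Halcyon Pharma AG.
Aggregating (R2): 3.231843% + 10.219176% = 13.451019%.

13.451019%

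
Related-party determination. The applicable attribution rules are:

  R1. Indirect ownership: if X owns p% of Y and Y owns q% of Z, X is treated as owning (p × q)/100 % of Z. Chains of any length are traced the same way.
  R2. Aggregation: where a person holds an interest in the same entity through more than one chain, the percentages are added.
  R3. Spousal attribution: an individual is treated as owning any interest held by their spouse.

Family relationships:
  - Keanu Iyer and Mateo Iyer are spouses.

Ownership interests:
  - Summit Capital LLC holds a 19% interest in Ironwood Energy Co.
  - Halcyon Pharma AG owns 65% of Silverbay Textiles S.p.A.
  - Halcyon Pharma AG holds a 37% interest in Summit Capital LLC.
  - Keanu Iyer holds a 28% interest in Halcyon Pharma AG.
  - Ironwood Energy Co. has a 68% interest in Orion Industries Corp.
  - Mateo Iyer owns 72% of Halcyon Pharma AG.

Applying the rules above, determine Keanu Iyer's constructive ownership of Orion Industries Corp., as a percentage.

By spousal attribution (R3), Keanu Iyer is treated as also owning Mateo Iyer's interest in Halcyon Pharma AG, giving 28% + 72% = 100%.
Chain via Halcyon Pharma AG → Summit Capital LLC → Ironwood Energy Co. (R1): 100% × 37% × 19% × 68% = 4.7804% of Orion Industries Corp.

4.7804%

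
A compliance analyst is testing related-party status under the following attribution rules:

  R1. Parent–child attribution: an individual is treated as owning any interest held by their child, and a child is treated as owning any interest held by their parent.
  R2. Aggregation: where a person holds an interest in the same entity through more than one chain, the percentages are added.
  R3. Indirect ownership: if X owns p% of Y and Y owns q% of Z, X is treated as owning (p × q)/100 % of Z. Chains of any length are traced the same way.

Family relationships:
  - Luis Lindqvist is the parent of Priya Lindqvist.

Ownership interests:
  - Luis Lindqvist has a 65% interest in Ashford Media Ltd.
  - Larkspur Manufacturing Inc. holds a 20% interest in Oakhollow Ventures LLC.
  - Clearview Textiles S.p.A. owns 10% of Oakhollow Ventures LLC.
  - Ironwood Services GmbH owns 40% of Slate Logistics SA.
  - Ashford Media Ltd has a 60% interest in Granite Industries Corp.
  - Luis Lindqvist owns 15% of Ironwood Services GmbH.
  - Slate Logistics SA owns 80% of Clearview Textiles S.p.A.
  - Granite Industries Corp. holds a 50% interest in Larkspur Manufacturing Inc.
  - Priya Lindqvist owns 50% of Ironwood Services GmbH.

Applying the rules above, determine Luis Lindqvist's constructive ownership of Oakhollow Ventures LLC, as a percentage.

5.98%

By parent–child attribution (R1), Luis Lindqvist is treated as also owning Priya Lindqvist's interest in Ironwood Services GmbH, giving 15% + 50% = 65%.
Chain via Ashford Media Ltd → Granite Industries Corp. → Larkspur Manufacturing Inc. (R3): 65% × 60% × 50% × 20% = 3.9% of Oakhollow Ventures LLC.
Chain via Ironwood Services GmbH → Slate Logistics SA → Clearview Textiles S.p.A. (R3): 65% × 40% × 80% × 10% = 2.08% of Oakhollow Ventures LLC.
Aggregating (R2): 3.9% + 2.08% = 5.98%.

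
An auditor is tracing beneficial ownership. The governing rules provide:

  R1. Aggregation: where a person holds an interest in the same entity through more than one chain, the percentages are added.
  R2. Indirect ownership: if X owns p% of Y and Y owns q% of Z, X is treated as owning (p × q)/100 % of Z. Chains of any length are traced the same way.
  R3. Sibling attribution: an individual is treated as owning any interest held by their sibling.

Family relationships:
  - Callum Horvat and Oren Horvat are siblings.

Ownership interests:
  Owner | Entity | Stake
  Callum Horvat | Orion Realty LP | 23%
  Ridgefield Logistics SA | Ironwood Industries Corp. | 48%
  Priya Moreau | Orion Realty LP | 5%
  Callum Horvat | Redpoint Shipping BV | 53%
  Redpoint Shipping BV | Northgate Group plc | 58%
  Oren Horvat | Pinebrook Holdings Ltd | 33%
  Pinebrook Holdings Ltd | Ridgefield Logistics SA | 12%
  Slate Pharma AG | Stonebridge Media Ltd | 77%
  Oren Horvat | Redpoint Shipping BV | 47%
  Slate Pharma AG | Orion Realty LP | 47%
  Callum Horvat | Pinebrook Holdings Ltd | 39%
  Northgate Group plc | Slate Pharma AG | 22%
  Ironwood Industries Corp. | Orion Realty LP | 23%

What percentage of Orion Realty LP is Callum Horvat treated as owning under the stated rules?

29.951056%

By sibling attribution (R3), Callum Horvat is treated as also owning Oren Horvat's interest in Pinebrook Holdings Ltd, giving 39% + 33% = 72%.
By sibling attribution (R3), Callum Horvat is treated as also owning Oren Horvat's interest in Redpoint Shipping BV, giving 53% + 47% = 100%.
Chain via Pinebrook Holdings Ltd → Ridgefield Logistics SA → Ironwood Industries Corp. (R2): 72% × 12% × 48% × 23% = 0.953856% of Orion Realty LP.
Chain via Redpoint Shipping BV → Northgate Group plc → Slate Pharma AG (R2): 100% × 58% × 22% × 47% = 5.9972% of Orion Realty LP.
Direct interest in Orion Realty LP: 23%.
Aggregating (R1): 0.953856% + 5.9972% + 23% = 29.951056%.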